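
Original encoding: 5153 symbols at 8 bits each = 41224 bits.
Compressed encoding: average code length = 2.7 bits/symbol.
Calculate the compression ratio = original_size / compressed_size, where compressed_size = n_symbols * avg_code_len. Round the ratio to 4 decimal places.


original_size = n_symbols * orig_bits = 5153 * 8 = 41224 bits
compressed_size = n_symbols * avg_code_len = 5153 * 2.7 = 13913.1 bits
ratio = original_size / compressed_size = 41224 / 13913.1 = 2.963

Compression ratio = 2.963


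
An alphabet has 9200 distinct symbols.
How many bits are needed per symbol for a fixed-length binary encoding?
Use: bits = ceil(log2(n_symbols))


log2(9200) = 13.1674
Bracket: 2^13 = 8192 < 9200 <= 2^14 = 16384
So ceil(log2(9200)) = 14

bits = ceil(log2(9200)) = ceil(13.1674) = 14 bits


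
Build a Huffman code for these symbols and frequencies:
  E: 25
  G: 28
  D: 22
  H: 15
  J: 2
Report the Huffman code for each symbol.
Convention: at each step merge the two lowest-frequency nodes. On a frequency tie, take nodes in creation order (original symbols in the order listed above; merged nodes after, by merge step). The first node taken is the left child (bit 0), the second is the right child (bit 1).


Huffman tree construction:
Step 1: Merge J(2) + H(15) = 17
Step 2: Merge (J+H)(17) + D(22) = 39
Step 3: Merge E(25) + G(28) = 53
Step 4: Merge ((J+H)+D)(39) + (E+G)(53) = 92
Read each symbol's code off the tree from the root (left child = 0, right child = 1).

Codes:
  E: 10 (length 2)
  G: 11 (length 2)
  D: 01 (length 2)
  H: 001 (length 3)
  J: 000 (length 3)
Average code length: 201/92 = 2.1848 bits/symbol


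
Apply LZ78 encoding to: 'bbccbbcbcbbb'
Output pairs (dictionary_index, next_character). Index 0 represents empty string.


LZ78 encoding steps:
Dictionary: {0: ''}
Step 1: w='' (idx 0), next='b' -> output (0, 'b'), add 'b' as idx 1
Step 2: w='b' (idx 1), next='c' -> output (1, 'c'), add 'bc' as idx 2
Step 3: w='' (idx 0), next='c' -> output (0, 'c'), add 'c' as idx 3
Step 4: w='b' (idx 1), next='b' -> output (1, 'b'), add 'bb' as idx 4
Step 5: w='c' (idx 3), next='b' -> output (3, 'b'), add 'cb' as idx 5
Step 6: w='cb' (idx 5), next='b' -> output (5, 'b'), add 'cbb' as idx 6
Step 7: w='b' (idx 1), end of input -> output (1, '')


Encoded: [(0, 'b'), (1, 'c'), (0, 'c'), (1, 'b'), (3, 'b'), (5, 'b'), (1, '')]


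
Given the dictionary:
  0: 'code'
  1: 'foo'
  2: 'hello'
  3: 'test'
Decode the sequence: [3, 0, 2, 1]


Look up each index in the dictionary:
  3 -> 'test'
  0 -> 'code'
  2 -> 'hello'
  1 -> 'foo'

Decoded: "test code hello foo"


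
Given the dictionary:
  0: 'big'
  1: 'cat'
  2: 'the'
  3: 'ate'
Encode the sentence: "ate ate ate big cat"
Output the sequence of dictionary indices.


Look up each word in the dictionary:
  'ate' -> 3
  'ate' -> 3
  'ate' -> 3
  'big' -> 0
  'cat' -> 1

Encoded: [3, 3, 3, 0, 1]


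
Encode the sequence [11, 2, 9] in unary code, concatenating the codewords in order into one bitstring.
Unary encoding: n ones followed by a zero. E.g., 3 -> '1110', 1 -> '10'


Encode each number as n ones followed by a terminating 0:
  11 -> 111111111110 (12 bits)
  2 -> 110 (3 bits)
  9 -> 1111111110 (10 bits)
Total length = 12 + 3 + 10 = 25 bits.

Unary([11, 2, 9]) = 1111111111101101111111110 (25 bits)


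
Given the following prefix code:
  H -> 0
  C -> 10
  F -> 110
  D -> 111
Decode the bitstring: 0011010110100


Decoding step by step:
Bits 0 -> H
Bits 0 -> H
Bits 110 -> F
Bits 10 -> C
Bits 110 -> F
Bits 10 -> C
Bits 0 -> H


Decoded message: HHFCFCH


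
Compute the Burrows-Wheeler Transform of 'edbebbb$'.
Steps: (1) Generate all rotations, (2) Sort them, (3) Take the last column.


Rotations (sorted):
  0: $edbebbb -> last char: b
  1: b$edbebb -> last char: b
  2: bb$edbeb -> last char: b
  3: bbb$edbe -> last char: e
  4: bebbb$ed -> last char: d
  5: dbebbb$e -> last char: e
  6: ebbb$edb -> last char: b
  7: edbebbb$ -> last char: $


BWT = bbbedeb$


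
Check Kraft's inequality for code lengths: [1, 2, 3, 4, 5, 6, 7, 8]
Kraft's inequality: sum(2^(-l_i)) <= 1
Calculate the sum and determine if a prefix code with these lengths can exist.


Sum = 2^(-1) + 2^(-2) + 2^(-3) + 2^(-4) + 2^(-5) + 2^(-6) + 2^(-7) + 2^(-8)
    = 0.5 + 0.25 + 0.125 + 0.0625 + 0.03125 + 0.015625 + 0.0078125 + 0.00390625
    = 255/256 = 0.99609375
Since 0.99609375 <= 1, Kraft's inequality IS satisfied.
A prefix code with these lengths CAN exist.

Kraft sum = 0.99609375. Satisfied.


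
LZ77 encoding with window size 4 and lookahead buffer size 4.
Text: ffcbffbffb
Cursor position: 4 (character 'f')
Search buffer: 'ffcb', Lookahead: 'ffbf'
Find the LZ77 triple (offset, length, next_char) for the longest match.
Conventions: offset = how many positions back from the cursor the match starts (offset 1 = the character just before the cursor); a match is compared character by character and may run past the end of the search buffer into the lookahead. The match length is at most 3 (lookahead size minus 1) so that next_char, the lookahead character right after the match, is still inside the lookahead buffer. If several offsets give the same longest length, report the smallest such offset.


Try each offset into the search buffer:
  offset=1 (pos 3, char 'b'): match length 0
  offset=2 (pos 2, char 'c'): match length 0
  offset=3 (pos 1, char 'f'): match length 1
  offset=4 (pos 0, char 'f'): match length 2
Longest match has length 2 at offset 4.
next_char = character at position 4 + 2 = 6 -> 'b'

Best match: offset=4, length=2 (matching 'ff' starting at position 0)
LZ77 triple: (4, 2, 'b')


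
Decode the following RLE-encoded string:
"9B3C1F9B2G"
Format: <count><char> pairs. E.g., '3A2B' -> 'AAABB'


Expanding each <count><char> pair:
  9B -> 'BBBBBBBBB'
  3C -> 'CCC'
  1F -> 'F'
  9B -> 'BBBBBBBBB'
  2G -> 'GG'

Decoded = BBBBBBBBBCCCFBBBBBBBBBGG


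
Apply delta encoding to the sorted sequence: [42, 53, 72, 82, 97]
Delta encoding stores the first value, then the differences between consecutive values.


First value: 42
Deltas:
  53 - 42 = 11
  72 - 53 = 19
  82 - 72 = 10
  97 - 82 = 15


Delta encoded: [42, 11, 19, 10, 15]


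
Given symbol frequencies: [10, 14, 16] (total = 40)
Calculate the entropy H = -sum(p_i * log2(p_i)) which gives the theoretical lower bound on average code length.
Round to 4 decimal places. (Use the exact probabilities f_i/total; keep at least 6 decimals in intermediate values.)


Per-symbol terms -p_i * log2(p_i) with p_i = f_i/40:
  p = 10/40 = 0.250000: log2(p) = -2.000000, -p*log2(p) = 0.500000
  p = 14/40 = 0.350000: log2(p) = -1.514573, -p*log2(p) = 0.530101
  p = 16/40 = 0.400000: log2(p) = -1.321928, -p*log2(p) = 0.528771
H = 0.500000 + 0.530101 + 0.528771 = 1.558872

H = 1.5589 bits/symbol


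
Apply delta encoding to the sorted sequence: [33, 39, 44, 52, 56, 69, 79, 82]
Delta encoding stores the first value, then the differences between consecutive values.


First value: 33
Deltas:
  39 - 33 = 6
  44 - 39 = 5
  52 - 44 = 8
  56 - 52 = 4
  69 - 56 = 13
  79 - 69 = 10
  82 - 79 = 3


Delta encoded: [33, 6, 5, 8, 4, 13, 10, 3]


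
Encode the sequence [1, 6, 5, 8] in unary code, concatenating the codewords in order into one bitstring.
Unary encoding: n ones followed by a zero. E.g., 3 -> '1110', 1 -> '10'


Encode each number as n ones followed by a terminating 0:
  1 -> 10 (2 bits)
  6 -> 1111110 (7 bits)
  5 -> 111110 (6 bits)
  8 -> 111111110 (9 bits)
Total length = 2 + 7 + 6 + 9 = 24 bits.

Unary([1, 6, 5, 8]) = 101111110111110111111110 (24 bits)


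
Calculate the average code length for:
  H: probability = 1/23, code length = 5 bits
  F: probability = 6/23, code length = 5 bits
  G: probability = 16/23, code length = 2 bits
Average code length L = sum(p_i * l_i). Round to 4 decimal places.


Weighted contributions p_i * l_i:
  H: (1/23) * 5 = 5/23
  F: (6/23) * 5 = 30/23
  G: (16/23) * 2 = 32/23
Sum = (5 + 30 + 32)/23 = 67/23

L = 67/23 = 2.9130 bits/symbol


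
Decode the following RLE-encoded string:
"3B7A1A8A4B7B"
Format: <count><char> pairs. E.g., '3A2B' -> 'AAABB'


Expanding each <count><char> pair:
  3B -> 'BBB'
  7A -> 'AAAAAAA'
  1A -> 'A'
  8A -> 'AAAAAAAA'
  4B -> 'BBBB'
  7B -> 'BBBBBBB'

Decoded = BBBAAAAAAAAAAAAAAAABBBBBBBBBBB


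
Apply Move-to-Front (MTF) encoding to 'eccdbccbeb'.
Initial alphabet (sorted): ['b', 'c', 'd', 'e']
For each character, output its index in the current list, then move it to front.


MTF encoding:
'e': index 3 in ['b', 'c', 'd', 'e'] -> ['e', 'b', 'c', 'd']
'c': index 2 in ['e', 'b', 'c', 'd'] -> ['c', 'e', 'b', 'd']
'c': index 0 in ['c', 'e', 'b', 'd'] -> ['c', 'e', 'b', 'd']
'd': index 3 in ['c', 'e', 'b', 'd'] -> ['d', 'c', 'e', 'b']
'b': index 3 in ['d', 'c', 'e', 'b'] -> ['b', 'd', 'c', 'e']
'c': index 2 in ['b', 'd', 'c', 'e'] -> ['c', 'b', 'd', 'e']
'c': index 0 in ['c', 'b', 'd', 'e'] -> ['c', 'b', 'd', 'e']
'b': index 1 in ['c', 'b', 'd', 'e'] -> ['b', 'c', 'd', 'e']
'e': index 3 in ['b', 'c', 'd', 'e'] -> ['e', 'b', 'c', 'd']
'b': index 1 in ['e', 'b', 'c', 'd'] -> ['b', 'e', 'c', 'd']


Output: [3, 2, 0, 3, 3, 2, 0, 1, 3, 1]


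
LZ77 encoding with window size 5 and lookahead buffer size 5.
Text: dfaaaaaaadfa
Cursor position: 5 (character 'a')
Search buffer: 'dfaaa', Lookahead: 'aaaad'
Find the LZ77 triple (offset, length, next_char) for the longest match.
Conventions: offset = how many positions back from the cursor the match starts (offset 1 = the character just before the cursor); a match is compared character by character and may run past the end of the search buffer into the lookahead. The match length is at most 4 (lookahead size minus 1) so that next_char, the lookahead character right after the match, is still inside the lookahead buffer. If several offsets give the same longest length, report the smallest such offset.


Try each offset into the search buffer:
  offset=1 (pos 4, char 'a'): match length 4
  offset=2 (pos 3, char 'a'): match length 4
  offset=3 (pos 2, char 'a'): match length 4
  offset=4 (pos 1, char 'f'): match length 0
  offset=5 (pos 0, char 'd'): match length 0
Longest match has length 4, found at offsets 1, 2, 3; take the smallest, offset 1.
next_char = character at position 5 + 4 = 9 -> 'd'

Best match: offset=1, length=4 (matching 'aaaa' starting at position 4)
LZ77 triple: (1, 4, 'd')


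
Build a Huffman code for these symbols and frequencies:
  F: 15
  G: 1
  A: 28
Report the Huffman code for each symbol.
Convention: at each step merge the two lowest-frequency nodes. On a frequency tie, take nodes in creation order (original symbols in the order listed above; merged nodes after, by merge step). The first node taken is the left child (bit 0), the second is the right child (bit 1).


Huffman tree construction:
Step 1: Merge G(1) + F(15) = 16
Step 2: Merge (G+F)(16) + A(28) = 44
Read each symbol's code off the tree from the root (left child = 0, right child = 1).

Codes:
  F: 01 (length 2)
  G: 00 (length 2)
  A: 1 (length 1)
Average code length: 60/44 = 1.3636 bits/symbol


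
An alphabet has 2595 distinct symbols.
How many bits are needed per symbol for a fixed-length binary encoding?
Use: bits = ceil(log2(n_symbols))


log2(2595) = 11.3415
Bracket: 2^11 = 2048 < 2595 <= 2^12 = 4096
So ceil(log2(2595)) = 12

bits = ceil(log2(2595)) = ceil(11.3415) = 12 bits


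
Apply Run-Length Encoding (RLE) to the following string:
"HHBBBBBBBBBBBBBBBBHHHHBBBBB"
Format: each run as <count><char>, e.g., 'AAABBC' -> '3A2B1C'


Scanning runs left to right:
  i=0: run of 'H' x 2 -> '2H'
  i=2: run of 'B' x 16 -> '16B'
  i=18: run of 'H' x 4 -> '4H'
  i=22: run of 'B' x 5 -> '5B'

RLE = 2H16B4H5B


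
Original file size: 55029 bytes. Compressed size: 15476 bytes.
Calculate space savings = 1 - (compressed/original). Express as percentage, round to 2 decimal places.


ratio = compressed/original = 15476/55029 = 0.281234
savings = 1 - ratio = 1 - 0.281234 = 0.718766
as a percentage: 0.718766 * 100 = 71.88%

Space savings = 1 - 15476/55029 = 71.88%


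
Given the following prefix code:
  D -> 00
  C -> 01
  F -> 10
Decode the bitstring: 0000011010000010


Decoding step by step:
Bits 00 -> D
Bits 00 -> D
Bits 01 -> C
Bits 10 -> F
Bits 10 -> F
Bits 00 -> D
Bits 00 -> D
Bits 10 -> F


Decoded message: DDCFFDDF


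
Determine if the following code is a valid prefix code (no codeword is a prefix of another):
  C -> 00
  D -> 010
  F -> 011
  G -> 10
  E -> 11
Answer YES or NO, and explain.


Checking each pair (does one codeword prefix another?):
  C='00' vs D='010': no prefix
  C='00' vs F='011': no prefix
  C='00' vs G='10': no prefix
  C='00' vs E='11': no prefix
  D='010' vs C='00': no prefix
  D='010' vs F='011': no prefix
  D='010' vs G='10': no prefix
  D='010' vs E='11': no prefix
  F='011' vs C='00': no prefix
  F='011' vs D='010': no prefix
  F='011' vs G='10': no prefix
  F='011' vs E='11': no prefix
  G='10' vs C='00': no prefix
  G='10' vs D='010': no prefix
  G='10' vs F='011': no prefix
  G='10' vs E='11': no prefix
  E='11' vs C='00': no prefix
  E='11' vs D='010': no prefix
  E='11' vs F='011': no prefix
  E='11' vs G='10': no prefix
No violation found over all pairs.

YES -- this is a valid prefix code. No codeword is a prefix of any other codeword.


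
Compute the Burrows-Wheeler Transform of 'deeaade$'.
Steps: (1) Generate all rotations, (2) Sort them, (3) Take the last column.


Rotations (sorted):
  0: $deeaade -> last char: e
  1: aade$dee -> last char: e
  2: ade$deea -> last char: a
  3: de$deeaa -> last char: a
  4: deeaade$ -> last char: $
  5: e$deeaad -> last char: d
  6: eaade$de -> last char: e
  7: eeaade$d -> last char: d


BWT = eeaa$ded


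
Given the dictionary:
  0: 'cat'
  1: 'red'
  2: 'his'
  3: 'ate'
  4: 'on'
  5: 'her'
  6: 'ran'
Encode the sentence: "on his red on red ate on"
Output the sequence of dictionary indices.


Look up each word in the dictionary:
  'on' -> 4
  'his' -> 2
  'red' -> 1
  'on' -> 4
  'red' -> 1
  'ate' -> 3
  'on' -> 4

Encoded: [4, 2, 1, 4, 1, 3, 4]


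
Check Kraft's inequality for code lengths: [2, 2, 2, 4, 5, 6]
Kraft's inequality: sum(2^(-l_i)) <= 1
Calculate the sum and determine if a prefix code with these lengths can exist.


Sum = 2^(-2) + 2^(-2) + 2^(-2) + 2^(-4) + 2^(-5) + 2^(-6)
    = 0.25 + 0.25 + 0.25 + 0.0625 + 0.03125 + 0.015625
    = 55/64 = 0.859375
Since 0.859375 <= 1, Kraft's inequality IS satisfied.
A prefix code with these lengths CAN exist.

Kraft sum = 0.859375. Satisfied.


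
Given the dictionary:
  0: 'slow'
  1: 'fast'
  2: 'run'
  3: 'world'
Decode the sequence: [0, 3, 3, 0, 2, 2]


Look up each index in the dictionary:
  0 -> 'slow'
  3 -> 'world'
  3 -> 'world'
  0 -> 'slow'
  2 -> 'run'
  2 -> 'run'

Decoded: "slow world world slow run run"


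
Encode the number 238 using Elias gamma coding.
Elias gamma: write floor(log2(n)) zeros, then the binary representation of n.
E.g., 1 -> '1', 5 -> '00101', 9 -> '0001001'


num_bits = floor(log2(238)) + 1 = 8
leading_zeros = num_bits - 1 = 7
binary(238) = 11101110

Elias gamma(238) = '0000000' + '11101110' = 000000011101110 (15 bits)


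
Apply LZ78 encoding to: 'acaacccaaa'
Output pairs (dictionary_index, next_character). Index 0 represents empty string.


LZ78 encoding steps:
Dictionary: {0: ''}
Step 1: w='' (idx 0), next='a' -> output (0, 'a'), add 'a' as idx 1
Step 2: w='' (idx 0), next='c' -> output (0, 'c'), add 'c' as idx 2
Step 3: w='a' (idx 1), next='a' -> output (1, 'a'), add 'aa' as idx 3
Step 4: w='c' (idx 2), next='c' -> output (2, 'c'), add 'cc' as idx 4
Step 5: w='c' (idx 2), next='a' -> output (2, 'a'), add 'ca' as idx 5
Step 6: w='aa' (idx 3), end of input -> output (3, '')


Encoded: [(0, 'a'), (0, 'c'), (1, 'a'), (2, 'c'), (2, 'a'), (3, '')]


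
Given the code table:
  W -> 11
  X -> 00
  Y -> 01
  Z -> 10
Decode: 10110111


Decoding:
10 -> Z
11 -> W
01 -> Y
11 -> W


Result: ZWYW


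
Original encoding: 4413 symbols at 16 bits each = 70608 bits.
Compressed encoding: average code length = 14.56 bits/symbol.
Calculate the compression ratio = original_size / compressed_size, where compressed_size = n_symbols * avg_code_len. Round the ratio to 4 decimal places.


original_size = n_symbols * orig_bits = 4413 * 16 = 70608 bits
compressed_size = n_symbols * avg_code_len = 4413 * 14.56 = 64253.28 bits
ratio = original_size / compressed_size = 70608 / 64253.28 = 1.0989

Compression ratio = 1.0989


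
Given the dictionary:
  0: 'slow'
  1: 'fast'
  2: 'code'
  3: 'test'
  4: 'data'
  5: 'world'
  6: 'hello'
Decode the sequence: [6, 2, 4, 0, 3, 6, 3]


Look up each index in the dictionary:
  6 -> 'hello'
  2 -> 'code'
  4 -> 'data'
  0 -> 'slow'
  3 -> 'test'
  6 -> 'hello'
  3 -> 'test'

Decoded: "hello code data slow test hello test"


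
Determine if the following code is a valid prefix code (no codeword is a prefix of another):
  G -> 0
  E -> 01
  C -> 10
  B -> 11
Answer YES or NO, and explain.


Checking each pair (does one codeword prefix another?):
  G='0' vs E='01': prefix -- VIOLATION

NO -- this is NOT a valid prefix code. G (0) is a prefix of E (01).


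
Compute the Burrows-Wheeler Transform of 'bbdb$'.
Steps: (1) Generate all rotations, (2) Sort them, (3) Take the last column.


Rotations (sorted):
  0: $bbdb -> last char: b
  1: b$bbd -> last char: d
  2: bbdb$ -> last char: $
  3: bdb$b -> last char: b
  4: db$bb -> last char: b


BWT = bd$bb


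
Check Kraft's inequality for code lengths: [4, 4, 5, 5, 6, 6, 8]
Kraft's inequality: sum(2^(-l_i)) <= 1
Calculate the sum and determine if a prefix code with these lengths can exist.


Sum = 2^(-4) + 2^(-4) + 2^(-5) + 2^(-5) + 2^(-6) + 2^(-6) + 2^(-8)
    = 0.0625 + 0.0625 + 0.03125 + 0.03125 + 0.015625 + 0.015625 + 0.00390625
    = 57/256 = 0.22265625
Since 0.22265625 <= 1, Kraft's inequality IS satisfied.
A prefix code with these lengths CAN exist.

Kraft sum = 0.22265625. Satisfied.


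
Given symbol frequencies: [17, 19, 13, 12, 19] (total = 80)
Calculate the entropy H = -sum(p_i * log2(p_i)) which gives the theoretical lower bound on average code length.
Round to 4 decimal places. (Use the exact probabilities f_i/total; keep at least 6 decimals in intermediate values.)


Per-symbol terms -p_i * log2(p_i) with p_i = f_i/80:
  p = 17/80 = 0.212500: log2(p) = -2.234465, -p*log2(p) = 0.474824
  p = 19/80 = 0.237500: log2(p) = -2.074001, -p*log2(p) = 0.492575
  p = 13/80 = 0.162500: log2(p) = -2.621488, -p*log2(p) = 0.425992
  p = 12/80 = 0.150000: log2(p) = -2.736966, -p*log2(p) = 0.410545
  p = 19/80 = 0.237500: log2(p) = -2.074001, -p*log2(p) = 0.492575
H = 0.474824 + 0.492575 + 0.425992 + 0.410545 + 0.492575 = 2.296511

H = 2.2965 bits/symbol


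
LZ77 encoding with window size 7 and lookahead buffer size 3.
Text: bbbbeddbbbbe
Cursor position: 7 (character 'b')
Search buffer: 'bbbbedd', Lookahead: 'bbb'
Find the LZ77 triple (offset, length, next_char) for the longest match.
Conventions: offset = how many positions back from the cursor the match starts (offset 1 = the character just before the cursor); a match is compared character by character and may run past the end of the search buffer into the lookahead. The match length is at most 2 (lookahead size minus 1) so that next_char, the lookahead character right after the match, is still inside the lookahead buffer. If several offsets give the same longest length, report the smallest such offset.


Try each offset into the search buffer:
  offset=1 (pos 6, char 'd'): match length 0
  offset=2 (pos 5, char 'd'): match length 0
  offset=3 (pos 4, char 'e'): match length 0
  offset=4 (pos 3, char 'b'): match length 1
  offset=5 (pos 2, char 'b'): match length 2
  offset=6 (pos 1, char 'b'): match length 2
  offset=7 (pos 0, char 'b'): match length 2
Longest match has length 2, found at offsets 5, 6, 7; take the smallest, offset 5.
next_char = character at position 7 + 2 = 9 -> 'b'

Best match: offset=5, length=2 (matching 'bb' starting at position 2)
LZ77 triple: (5, 2, 'b')


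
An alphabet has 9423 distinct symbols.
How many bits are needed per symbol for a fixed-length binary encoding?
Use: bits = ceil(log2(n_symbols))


log2(9423) = 13.202
Bracket: 2^13 = 8192 < 9423 <= 2^14 = 16384
So ceil(log2(9423)) = 14

bits = ceil(log2(9423)) = ceil(13.202) = 14 bits


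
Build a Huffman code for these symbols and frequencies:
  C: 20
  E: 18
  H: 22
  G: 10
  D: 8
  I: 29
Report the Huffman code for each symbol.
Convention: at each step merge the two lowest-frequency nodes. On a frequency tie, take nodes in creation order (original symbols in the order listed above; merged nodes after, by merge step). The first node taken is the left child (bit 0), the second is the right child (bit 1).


Huffman tree construction:
Step 1: Merge D(8) + G(10) = 18
Step 2: Merge E(18) + (D+G)(18) = 36
Step 3: Merge C(20) + H(22) = 42
Step 4: Merge I(29) + (E+(D+G))(36) = 65
Step 5: Merge (C+H)(42) + (I+(E+(D+G)))(65) = 107
Read each symbol's code off the tree from the root (left child = 0, right child = 1).

Codes:
  C: 00 (length 2)
  E: 110 (length 3)
  H: 01 (length 2)
  G: 1111 (length 4)
  D: 1110 (length 4)
  I: 10 (length 2)
Average code length: 268/107 = 2.5047 bits/symbol


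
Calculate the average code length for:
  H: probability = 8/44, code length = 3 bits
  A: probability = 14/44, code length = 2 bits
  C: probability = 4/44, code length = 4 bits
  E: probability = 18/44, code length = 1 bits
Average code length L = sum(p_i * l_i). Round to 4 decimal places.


Weighted contributions p_i * l_i:
  H: (8/44) * 3 = 24/44
  A: (14/44) * 2 = 28/44
  C: (4/44) * 4 = 16/44
  E: (18/44) * 1 = 18/44
Sum = (24 + 28 + 16 + 18)/44 = 86/44

L = 86/44 = 1.9545 bits/symbol


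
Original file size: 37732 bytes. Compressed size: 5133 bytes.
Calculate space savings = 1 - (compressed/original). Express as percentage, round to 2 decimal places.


ratio = compressed/original = 5133/37732 = 0.136038
savings = 1 - ratio = 1 - 0.136038 = 0.863962
as a percentage: 0.863962 * 100 = 86.4%

Space savings = 1 - 5133/37732 = 86.4%


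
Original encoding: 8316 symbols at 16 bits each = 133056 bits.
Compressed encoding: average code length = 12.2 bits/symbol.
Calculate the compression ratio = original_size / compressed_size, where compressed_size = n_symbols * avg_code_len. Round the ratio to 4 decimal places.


original_size = n_symbols * orig_bits = 8316 * 16 = 133056 bits
compressed_size = n_symbols * avg_code_len = 8316 * 12.2 = 101455.2 bits
ratio = original_size / compressed_size = 133056 / 101455.2 = 1.3115

Compression ratio = 1.3115


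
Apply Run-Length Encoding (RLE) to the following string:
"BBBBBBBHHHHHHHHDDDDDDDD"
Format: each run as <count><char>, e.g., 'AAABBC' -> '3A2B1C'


Scanning runs left to right:
  i=0: run of 'B' x 7 -> '7B'
  i=7: run of 'H' x 8 -> '8H'
  i=15: run of 'D' x 8 -> '8D'

RLE = 7B8H8D


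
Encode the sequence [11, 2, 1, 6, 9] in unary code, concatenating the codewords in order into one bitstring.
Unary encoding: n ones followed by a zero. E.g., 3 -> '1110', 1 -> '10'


Encode each number as n ones followed by a terminating 0:
  11 -> 111111111110 (12 bits)
  2 -> 110 (3 bits)
  1 -> 10 (2 bits)
  6 -> 1111110 (7 bits)
  9 -> 1111111110 (10 bits)
Total length = 12 + 3 + 2 + 7 + 10 = 34 bits.

Unary([11, 2, 1, 6, 9]) = 1111111111101101011111101111111110 (34 bits)


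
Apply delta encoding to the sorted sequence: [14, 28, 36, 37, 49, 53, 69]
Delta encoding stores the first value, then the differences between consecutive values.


First value: 14
Deltas:
  28 - 14 = 14
  36 - 28 = 8
  37 - 36 = 1
  49 - 37 = 12
  53 - 49 = 4
  69 - 53 = 16


Delta encoded: [14, 14, 8, 1, 12, 4, 16]


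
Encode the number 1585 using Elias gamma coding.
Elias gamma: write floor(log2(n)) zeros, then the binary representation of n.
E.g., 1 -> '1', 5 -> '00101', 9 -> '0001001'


num_bits = floor(log2(1585)) + 1 = 11
leading_zeros = num_bits - 1 = 10
binary(1585) = 11000110001

Elias gamma(1585) = '0000000000' + '11000110001' = 000000000011000110001 (21 bits)


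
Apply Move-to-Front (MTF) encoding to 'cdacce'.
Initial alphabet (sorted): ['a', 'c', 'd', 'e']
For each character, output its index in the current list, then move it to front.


MTF encoding:
'c': index 1 in ['a', 'c', 'd', 'e'] -> ['c', 'a', 'd', 'e']
'd': index 2 in ['c', 'a', 'd', 'e'] -> ['d', 'c', 'a', 'e']
'a': index 2 in ['d', 'c', 'a', 'e'] -> ['a', 'd', 'c', 'e']
'c': index 2 in ['a', 'd', 'c', 'e'] -> ['c', 'a', 'd', 'e']
'c': index 0 in ['c', 'a', 'd', 'e'] -> ['c', 'a', 'd', 'e']
'e': index 3 in ['c', 'a', 'd', 'e'] -> ['e', 'c', 'a', 'd']


Output: [1, 2, 2, 2, 0, 3]


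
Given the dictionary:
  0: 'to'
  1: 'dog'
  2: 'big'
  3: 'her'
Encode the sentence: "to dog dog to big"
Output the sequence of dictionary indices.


Look up each word in the dictionary:
  'to' -> 0
  'dog' -> 1
  'dog' -> 1
  'to' -> 0
  'big' -> 2

Encoded: [0, 1, 1, 0, 2]


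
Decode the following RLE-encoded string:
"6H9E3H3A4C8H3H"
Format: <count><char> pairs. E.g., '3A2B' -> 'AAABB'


Expanding each <count><char> pair:
  6H -> 'HHHHHH'
  9E -> 'EEEEEEEEE'
  3H -> 'HHH'
  3A -> 'AAA'
  4C -> 'CCCC'
  8H -> 'HHHHHHHH'
  3H -> 'HHH'

Decoded = HHHHHHEEEEEEEEEHHHAAACCCCHHHHHHHHHHH


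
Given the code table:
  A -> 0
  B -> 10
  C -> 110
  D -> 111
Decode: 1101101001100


Decoding:
110 -> C
110 -> C
10 -> B
0 -> A
110 -> C
0 -> A


Result: CCBACA


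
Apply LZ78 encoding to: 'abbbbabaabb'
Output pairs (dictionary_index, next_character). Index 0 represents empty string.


LZ78 encoding steps:
Dictionary: {0: ''}
Step 1: w='' (idx 0), next='a' -> output (0, 'a'), add 'a' as idx 1
Step 2: w='' (idx 0), next='b' -> output (0, 'b'), add 'b' as idx 2
Step 3: w='b' (idx 2), next='b' -> output (2, 'b'), add 'bb' as idx 3
Step 4: w='b' (idx 2), next='a' -> output (2, 'a'), add 'ba' as idx 4
Step 5: w='ba' (idx 4), next='a' -> output (4, 'a'), add 'baa' as idx 5
Step 6: w='bb' (idx 3), end of input -> output (3, '')


Encoded: [(0, 'a'), (0, 'b'), (2, 'b'), (2, 'a'), (4, 'a'), (3, '')]


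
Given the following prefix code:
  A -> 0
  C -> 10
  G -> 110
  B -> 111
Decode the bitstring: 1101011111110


Decoding step by step:
Bits 110 -> G
Bits 10 -> C
Bits 111 -> B
Bits 111 -> B
Bits 10 -> C


Decoded message: GCBBC


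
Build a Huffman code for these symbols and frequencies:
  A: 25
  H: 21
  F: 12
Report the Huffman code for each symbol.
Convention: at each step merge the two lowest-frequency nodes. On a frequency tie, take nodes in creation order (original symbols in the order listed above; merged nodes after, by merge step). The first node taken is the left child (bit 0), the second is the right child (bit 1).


Huffman tree construction:
Step 1: Merge F(12) + H(21) = 33
Step 2: Merge A(25) + (F+H)(33) = 58
Read each symbol's code off the tree from the root (left child = 0, right child = 1).

Codes:
  A: 0 (length 1)
  H: 11 (length 2)
  F: 10 (length 2)
Average code length: 91/58 = 1.5690 bits/symbol


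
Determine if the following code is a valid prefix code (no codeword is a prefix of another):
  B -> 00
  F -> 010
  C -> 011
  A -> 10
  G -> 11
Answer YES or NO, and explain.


Checking each pair (does one codeword prefix another?):
  B='00' vs F='010': no prefix
  B='00' vs C='011': no prefix
  B='00' vs A='10': no prefix
  B='00' vs G='11': no prefix
  F='010' vs B='00': no prefix
  F='010' vs C='011': no prefix
  F='010' vs A='10': no prefix
  F='010' vs G='11': no prefix
  C='011' vs B='00': no prefix
  C='011' vs F='010': no prefix
  C='011' vs A='10': no prefix
  C='011' vs G='11': no prefix
  A='10' vs B='00': no prefix
  A='10' vs F='010': no prefix
  A='10' vs C='011': no prefix
  A='10' vs G='11': no prefix
  G='11' vs B='00': no prefix
  G='11' vs F='010': no prefix
  G='11' vs C='011': no prefix
  G='11' vs A='10': no prefix
No violation found over all pairs.

YES -- this is a valid prefix code. No codeword is a prefix of any other codeword.


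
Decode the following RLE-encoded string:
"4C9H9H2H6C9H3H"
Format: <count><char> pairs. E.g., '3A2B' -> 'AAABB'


Expanding each <count><char> pair:
  4C -> 'CCCC'
  9H -> 'HHHHHHHHH'
  9H -> 'HHHHHHHHH'
  2H -> 'HH'
  6C -> 'CCCCCC'
  9H -> 'HHHHHHHHH'
  3H -> 'HHH'

Decoded = CCCCHHHHHHHHHHHHHHHHHHHHCCCCCCHHHHHHHHHHHH


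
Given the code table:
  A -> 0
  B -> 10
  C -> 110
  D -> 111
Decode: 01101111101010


Decoding:
0 -> A
110 -> C
111 -> D
110 -> C
10 -> B
10 -> B


Result: ACDCBB


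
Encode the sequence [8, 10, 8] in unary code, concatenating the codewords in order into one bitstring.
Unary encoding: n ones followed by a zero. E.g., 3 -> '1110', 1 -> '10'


Encode each number as n ones followed by a terminating 0:
  8 -> 111111110 (9 bits)
  10 -> 11111111110 (11 bits)
  8 -> 111111110 (9 bits)
Total length = 9 + 11 + 9 = 29 bits.

Unary([8, 10, 8]) = 11111111011111111110111111110 (29 bits)


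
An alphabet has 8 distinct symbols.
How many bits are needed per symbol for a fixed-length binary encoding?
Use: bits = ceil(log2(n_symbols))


log2(8) = 3.0
Bracket: 2^2 = 4 < 8 <= 2^3 = 8
So ceil(log2(8)) = 3

bits = ceil(log2(8)) = ceil(3.0) = 3 bits


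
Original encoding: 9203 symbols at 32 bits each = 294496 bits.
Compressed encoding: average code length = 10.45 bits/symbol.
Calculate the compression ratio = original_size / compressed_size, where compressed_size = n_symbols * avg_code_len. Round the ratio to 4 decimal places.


original_size = n_symbols * orig_bits = 9203 * 32 = 294496 bits
compressed_size = n_symbols * avg_code_len = 9203 * 10.45 = 96171.35 bits
ratio = original_size / compressed_size = 294496 / 96171.35 = 3.0622

Compression ratio = 3.0622


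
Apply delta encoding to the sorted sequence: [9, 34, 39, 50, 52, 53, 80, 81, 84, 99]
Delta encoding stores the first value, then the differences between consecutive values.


First value: 9
Deltas:
  34 - 9 = 25
  39 - 34 = 5
  50 - 39 = 11
  52 - 50 = 2
  53 - 52 = 1
  80 - 53 = 27
  81 - 80 = 1
  84 - 81 = 3
  99 - 84 = 15


Delta encoded: [9, 25, 5, 11, 2, 1, 27, 1, 3, 15]


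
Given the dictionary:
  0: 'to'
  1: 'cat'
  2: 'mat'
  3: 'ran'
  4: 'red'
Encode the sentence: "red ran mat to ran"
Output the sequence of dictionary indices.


Look up each word in the dictionary:
  'red' -> 4
  'ran' -> 3
  'mat' -> 2
  'to' -> 0
  'ran' -> 3

Encoded: [4, 3, 2, 0, 3]


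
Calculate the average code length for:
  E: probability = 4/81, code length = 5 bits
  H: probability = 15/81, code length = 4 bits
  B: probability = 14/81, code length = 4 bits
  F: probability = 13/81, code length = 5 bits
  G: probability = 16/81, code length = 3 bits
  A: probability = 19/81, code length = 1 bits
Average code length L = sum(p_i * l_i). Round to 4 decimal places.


Weighted contributions p_i * l_i:
  E: (4/81) * 5 = 20/81
  H: (15/81) * 4 = 60/81
  B: (14/81) * 4 = 56/81
  F: (13/81) * 5 = 65/81
  G: (16/81) * 3 = 48/81
  A: (19/81) * 1 = 19/81
Sum = (20 + 60 + 56 + 65 + 48 + 19)/81 = 268/81

L = 268/81 = 3.3086 bits/symbol


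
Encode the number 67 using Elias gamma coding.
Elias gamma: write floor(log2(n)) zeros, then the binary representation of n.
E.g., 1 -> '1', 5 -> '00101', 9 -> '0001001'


num_bits = floor(log2(67)) + 1 = 7
leading_zeros = num_bits - 1 = 6
binary(67) = 1000011

Elias gamma(67) = '000000' + '1000011' = 0000001000011 (13 bits)


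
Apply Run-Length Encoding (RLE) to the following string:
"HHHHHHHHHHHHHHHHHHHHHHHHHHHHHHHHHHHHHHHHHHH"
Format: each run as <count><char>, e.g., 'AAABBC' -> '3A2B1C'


Scanning runs left to right:
  i=0: run of 'H' x 43 -> '43H'

RLE = 43H


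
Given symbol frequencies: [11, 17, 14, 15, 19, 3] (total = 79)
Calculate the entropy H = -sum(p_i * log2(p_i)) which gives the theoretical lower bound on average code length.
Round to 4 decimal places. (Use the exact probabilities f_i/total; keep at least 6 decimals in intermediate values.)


Per-symbol terms -p_i * log2(p_i) with p_i = f_i/79:
  p = 11/79 = 0.139241: log2(p) = -2.844349, -p*log2(p) = 0.396049
  p = 17/79 = 0.215190: log2(p) = -2.216318, -p*log2(p) = 0.476929
  p = 14/79 = 0.177215: log2(p) = -2.496426, -p*log2(p) = 0.442405
  p = 15/79 = 0.189873: log2(p) = -2.396890, -p*log2(p) = 0.455106
  p = 19/79 = 0.240506: log2(p) = -2.055853, -p*log2(p) = 0.494446
  p = 3/79 = 0.037975: log2(p) = -4.718818, -p*log2(p) = 0.179196
H = 0.396049 + 0.476929 + 0.442405 + 0.455106 + 0.494446 + 0.179196 = 2.444131

H = 2.4441 bits/symbol


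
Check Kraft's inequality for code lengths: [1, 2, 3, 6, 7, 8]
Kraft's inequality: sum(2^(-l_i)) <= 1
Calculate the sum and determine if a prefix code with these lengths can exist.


Sum = 2^(-1) + 2^(-2) + 2^(-3) + 2^(-6) + 2^(-7) + 2^(-8)
    = 0.5 + 0.25 + 0.125 + 0.015625 + 0.0078125 + 0.00390625
    = 231/256 = 0.90234375
Since 0.90234375 <= 1, Kraft's inequality IS satisfied.
A prefix code with these lengths CAN exist.

Kraft sum = 0.90234375. Satisfied.


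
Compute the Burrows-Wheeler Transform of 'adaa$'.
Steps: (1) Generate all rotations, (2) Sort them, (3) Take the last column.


Rotations (sorted):
  0: $adaa -> last char: a
  1: a$ada -> last char: a
  2: aa$ad -> last char: d
  3: adaa$ -> last char: $
  4: daa$a -> last char: a


BWT = aad$a


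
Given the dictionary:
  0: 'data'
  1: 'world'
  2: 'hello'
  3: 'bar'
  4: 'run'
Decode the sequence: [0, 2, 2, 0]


Look up each index in the dictionary:
  0 -> 'data'
  2 -> 'hello'
  2 -> 'hello'
  0 -> 'data'

Decoded: "data hello hello data"


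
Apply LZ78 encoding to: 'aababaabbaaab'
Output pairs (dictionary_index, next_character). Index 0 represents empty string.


LZ78 encoding steps:
Dictionary: {0: ''}
Step 1: w='' (idx 0), next='a' -> output (0, 'a'), add 'a' as idx 1
Step 2: w='a' (idx 1), next='b' -> output (1, 'b'), add 'ab' as idx 2
Step 3: w='ab' (idx 2), next='a' -> output (2, 'a'), add 'aba' as idx 3
Step 4: w='ab' (idx 2), next='b' -> output (2, 'b'), add 'abb' as idx 4
Step 5: w='a' (idx 1), next='a' -> output (1, 'a'), add 'aa' as idx 5
Step 6: w='ab' (idx 2), end of input -> output (2, '')


Encoded: [(0, 'a'), (1, 'b'), (2, 'a'), (2, 'b'), (1, 'a'), (2, '')]


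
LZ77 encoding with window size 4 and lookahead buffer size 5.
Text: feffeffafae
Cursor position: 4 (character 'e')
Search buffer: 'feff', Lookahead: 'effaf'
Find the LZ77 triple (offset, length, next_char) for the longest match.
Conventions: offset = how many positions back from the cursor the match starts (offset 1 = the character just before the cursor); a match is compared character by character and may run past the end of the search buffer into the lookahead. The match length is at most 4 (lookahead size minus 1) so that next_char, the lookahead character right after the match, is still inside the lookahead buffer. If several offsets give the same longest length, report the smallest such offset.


Try each offset into the search buffer:
  offset=1 (pos 3, char 'f'): match length 0
  offset=2 (pos 2, char 'f'): match length 0
  offset=3 (pos 1, char 'e'): match length 3
  offset=4 (pos 0, char 'f'): match length 0
Longest match has length 3 at offset 3.
next_char = character at position 4 + 3 = 7 -> 'a'

Best match: offset=3, length=3 (matching 'eff' starting at position 1)
LZ77 triple: (3, 3, 'a')


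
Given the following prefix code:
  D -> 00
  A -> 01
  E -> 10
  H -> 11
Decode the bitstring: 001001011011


Decoding step by step:
Bits 00 -> D
Bits 10 -> E
Bits 01 -> A
Bits 01 -> A
Bits 10 -> E
Bits 11 -> H


Decoded message: DEAAEH


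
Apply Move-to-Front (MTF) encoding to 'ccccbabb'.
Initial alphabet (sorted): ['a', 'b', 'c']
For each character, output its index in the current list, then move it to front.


MTF encoding:
'c': index 2 in ['a', 'b', 'c'] -> ['c', 'a', 'b']
'c': index 0 in ['c', 'a', 'b'] -> ['c', 'a', 'b']
'c': index 0 in ['c', 'a', 'b'] -> ['c', 'a', 'b']
'c': index 0 in ['c', 'a', 'b'] -> ['c', 'a', 'b']
'b': index 2 in ['c', 'a', 'b'] -> ['b', 'c', 'a']
'a': index 2 in ['b', 'c', 'a'] -> ['a', 'b', 'c']
'b': index 1 in ['a', 'b', 'c'] -> ['b', 'a', 'c']
'b': index 0 in ['b', 'a', 'c'] -> ['b', 'a', 'c']


Output: [2, 0, 0, 0, 2, 2, 1, 0]


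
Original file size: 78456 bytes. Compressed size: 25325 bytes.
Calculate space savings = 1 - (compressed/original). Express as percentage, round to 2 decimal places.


ratio = compressed/original = 25325/78456 = 0.322792
savings = 1 - ratio = 1 - 0.322792 = 0.677208
as a percentage: 0.677208 * 100 = 67.72%

Space savings = 1 - 25325/78456 = 67.72%


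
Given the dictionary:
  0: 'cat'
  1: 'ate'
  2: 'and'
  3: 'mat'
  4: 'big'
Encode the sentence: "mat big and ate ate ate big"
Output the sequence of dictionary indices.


Look up each word in the dictionary:
  'mat' -> 3
  'big' -> 4
  'and' -> 2
  'ate' -> 1
  'ate' -> 1
  'ate' -> 1
  'big' -> 4

Encoded: [3, 4, 2, 1, 1, 1, 4]


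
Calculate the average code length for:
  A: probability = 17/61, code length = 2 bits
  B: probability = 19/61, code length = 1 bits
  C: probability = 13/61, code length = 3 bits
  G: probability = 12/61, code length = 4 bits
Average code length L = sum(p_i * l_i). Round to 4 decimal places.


Weighted contributions p_i * l_i:
  A: (17/61) * 2 = 34/61
  B: (19/61) * 1 = 19/61
  C: (13/61) * 3 = 39/61
  G: (12/61) * 4 = 48/61
Sum = (34 + 19 + 39 + 48)/61 = 140/61

L = 140/61 = 2.2951 bits/symbol


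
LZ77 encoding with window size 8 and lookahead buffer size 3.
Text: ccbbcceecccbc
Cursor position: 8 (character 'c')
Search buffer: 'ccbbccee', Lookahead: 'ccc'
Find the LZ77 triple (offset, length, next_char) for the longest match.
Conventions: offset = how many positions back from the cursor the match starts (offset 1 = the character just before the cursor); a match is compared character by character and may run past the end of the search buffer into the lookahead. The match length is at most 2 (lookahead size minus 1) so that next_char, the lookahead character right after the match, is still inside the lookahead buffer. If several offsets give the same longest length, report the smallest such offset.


Try each offset into the search buffer:
  offset=1 (pos 7, char 'e'): match length 0
  offset=2 (pos 6, char 'e'): match length 0
  offset=3 (pos 5, char 'c'): match length 1
  offset=4 (pos 4, char 'c'): match length 2
  offset=5 (pos 3, char 'b'): match length 0
  offset=6 (pos 2, char 'b'): match length 0
  offset=7 (pos 1, char 'c'): match length 1
  offset=8 (pos 0, char 'c'): match length 2
Longest match has length 2, found at offsets 4, 8; take the smallest, offset 4.
next_char = character at position 8 + 2 = 10 -> 'c'

Best match: offset=4, length=2 (matching 'cc' starting at position 4)
LZ77 triple: (4, 2, 'c')


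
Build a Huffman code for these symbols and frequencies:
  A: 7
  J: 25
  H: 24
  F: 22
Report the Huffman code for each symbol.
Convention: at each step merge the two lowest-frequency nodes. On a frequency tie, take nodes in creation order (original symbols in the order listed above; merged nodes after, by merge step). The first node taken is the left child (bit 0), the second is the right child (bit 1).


Huffman tree construction:
Step 1: Merge A(7) + F(22) = 29
Step 2: Merge H(24) + J(25) = 49
Step 3: Merge (A+F)(29) + (H+J)(49) = 78
Read each symbol's code off the tree from the root (left child = 0, right child = 1).

Codes:
  A: 00 (length 2)
  J: 11 (length 2)
  H: 10 (length 2)
  F: 01 (length 2)
Average code length: 156/78 = 2.0000 bits/symbol


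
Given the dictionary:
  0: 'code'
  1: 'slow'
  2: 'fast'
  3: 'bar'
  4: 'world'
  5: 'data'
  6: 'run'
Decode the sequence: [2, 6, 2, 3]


Look up each index in the dictionary:
  2 -> 'fast'
  6 -> 'run'
  2 -> 'fast'
  3 -> 'bar'

Decoded: "fast run fast bar"


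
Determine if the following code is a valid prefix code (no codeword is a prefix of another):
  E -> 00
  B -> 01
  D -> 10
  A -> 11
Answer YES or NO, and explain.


Checking each pair (does one codeword prefix another?):
  E='00' vs B='01': no prefix
  E='00' vs D='10': no prefix
  E='00' vs A='11': no prefix
  B='01' vs E='00': no prefix
  B='01' vs D='10': no prefix
  B='01' vs A='11': no prefix
  D='10' vs E='00': no prefix
  D='10' vs B='01': no prefix
  D='10' vs A='11': no prefix
  A='11' vs E='00': no prefix
  A='11' vs B='01': no prefix
  A='11' vs D='10': no prefix
No violation found over all pairs.

YES -- this is a valid prefix code. No codeword is a prefix of any other codeword.
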